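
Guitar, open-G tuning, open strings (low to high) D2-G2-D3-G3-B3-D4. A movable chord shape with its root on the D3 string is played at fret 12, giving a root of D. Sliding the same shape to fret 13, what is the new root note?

D#

Moving from fret 12 to fret 13 shifts the root by 1 semitone.
D up 1 semitone is D#.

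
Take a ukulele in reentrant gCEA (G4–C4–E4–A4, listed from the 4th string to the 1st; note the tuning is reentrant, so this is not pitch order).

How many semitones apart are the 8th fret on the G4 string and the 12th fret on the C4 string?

3 semitones

G4 at fret 8 → D#5 (MIDI 75); C4 at fret 12 → C5 (MIDI 72).
75 − 72 = 3, so the two pitches are 3 semitones apart, with D#5 the higher.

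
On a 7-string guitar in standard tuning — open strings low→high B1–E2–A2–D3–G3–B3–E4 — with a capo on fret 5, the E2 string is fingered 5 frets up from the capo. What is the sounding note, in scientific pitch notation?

The capo raises the open E2 by 5 semitones to A2; fretting 5 more gives E2 + 5 + 5 = E2 + 10 semitones = D3.

D3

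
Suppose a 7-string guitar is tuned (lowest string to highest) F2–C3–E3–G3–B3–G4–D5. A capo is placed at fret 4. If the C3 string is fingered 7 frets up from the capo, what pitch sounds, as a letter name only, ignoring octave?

B

The capo raises the open C3 by 4 semitones to E3; fretting 7 more gives C3 + 4 + 7 = C3 + 11 semitones, landing on B.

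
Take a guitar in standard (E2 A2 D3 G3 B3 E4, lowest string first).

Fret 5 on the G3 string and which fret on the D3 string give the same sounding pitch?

G3 at fret 5 is G3 + 5 semitones = C4.
The open D3 string is 5 semitones below the open G3, so the same pitch on the D3 string lies at fret 5 + 5 = 10.

10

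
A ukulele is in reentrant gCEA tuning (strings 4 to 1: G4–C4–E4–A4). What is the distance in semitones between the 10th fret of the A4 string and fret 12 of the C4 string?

7 semitones

A4 at fret 10 → G5 (MIDI 79); C4 at fret 12 → C5 (MIDI 72).
79 − 72 = 7, so the two pitches are 7 semitones apart, with G5 the higher.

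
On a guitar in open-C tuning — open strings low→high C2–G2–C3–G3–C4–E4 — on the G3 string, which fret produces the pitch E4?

E4 is 9 semitones above the open G3 (G–G#–A–A#–B–C–C#–D–D#–E), so it sits at fret 9.

9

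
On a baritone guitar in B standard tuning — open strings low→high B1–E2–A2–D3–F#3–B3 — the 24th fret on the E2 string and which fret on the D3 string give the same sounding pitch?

14

Fret 24 on E2 is MIDI 40 + 24 = 64 (E4). On the D3 string (open MIDI 50), that pitch is 64 − 50 = fret 14.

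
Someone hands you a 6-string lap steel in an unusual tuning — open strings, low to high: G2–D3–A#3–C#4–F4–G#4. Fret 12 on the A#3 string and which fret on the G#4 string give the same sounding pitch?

A#3 at fret 12 is A#3 + 12 semitones = A#4.
The open G#4 string is 10 semitones above the open A#3, so the same pitch on the G#4 string lies at fret 12 − 10 = 2.

2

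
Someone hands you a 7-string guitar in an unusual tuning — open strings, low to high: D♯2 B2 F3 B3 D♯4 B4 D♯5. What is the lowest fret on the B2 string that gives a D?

From B2, count semitones up the chromatic scale until reaching D: B–C–C#–D — 3 steps.

3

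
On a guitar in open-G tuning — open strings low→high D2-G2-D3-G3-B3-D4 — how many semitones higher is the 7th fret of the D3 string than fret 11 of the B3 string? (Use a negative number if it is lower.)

-13 semitones

D3 at fret 7 → A3 (MIDI 57); B3 at fret 11 → A#4 (MIDI 70).
57 − 70 = -13, so the two pitches are 13 semitones apart.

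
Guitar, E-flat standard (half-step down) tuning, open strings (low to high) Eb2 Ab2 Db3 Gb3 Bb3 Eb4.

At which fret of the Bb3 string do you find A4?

A4 is 11 semitones above the open Bb3 (Bb–B–C–Db–…–G–Ab–A), so it sits at fret 11.

11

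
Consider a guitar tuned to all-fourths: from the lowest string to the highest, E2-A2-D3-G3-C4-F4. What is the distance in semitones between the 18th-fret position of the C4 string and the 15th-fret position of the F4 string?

2 semitones

C4 at fret 18 → F♯5 (MIDI 78); F4 at fret 15 → G♯5 (MIDI 80).
78 − 80 = -2, so the two pitches are 2 semitones apart, with G♯5 the higher.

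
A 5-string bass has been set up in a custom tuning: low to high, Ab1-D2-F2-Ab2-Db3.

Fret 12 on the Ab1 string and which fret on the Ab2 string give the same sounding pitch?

0

Ab1 at fret 12 is Ab1 + 12 semitones = Ab2.
The open Ab2 string is 12 semitones above the open Ab1, so the same pitch on the Ab2 string lies at fret 12 − 12 = 0.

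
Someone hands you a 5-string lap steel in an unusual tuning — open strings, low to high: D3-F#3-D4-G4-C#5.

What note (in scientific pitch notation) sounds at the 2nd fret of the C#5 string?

D#5

The open C#5 string plus 2 semitones: C#–D–D#.
No B→C boundary is crossed, so the octave stays at 5.
(Equivalently spelled Eb5.)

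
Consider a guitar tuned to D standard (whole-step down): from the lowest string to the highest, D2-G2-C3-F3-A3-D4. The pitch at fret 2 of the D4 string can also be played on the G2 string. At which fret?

21

Fret 2 on D4 is MIDI 62 + 2 = 64 (E4). On the G2 string (open MIDI 43), that pitch is 64 − 43 = fret 21.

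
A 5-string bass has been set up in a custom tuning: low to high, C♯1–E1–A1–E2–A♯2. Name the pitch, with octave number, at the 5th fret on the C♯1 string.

C♯1 is MIDI 25. Adding 5 gives 30, which is F♯1.

F♯1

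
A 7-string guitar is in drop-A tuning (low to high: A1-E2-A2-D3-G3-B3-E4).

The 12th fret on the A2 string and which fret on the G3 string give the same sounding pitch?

2

A2 at fret 12 is A2 + 12 semitones = A3.
The open G3 string is 10 semitones above the open A2, so the same pitch on the G3 string lies at fret 12 − 10 = 2.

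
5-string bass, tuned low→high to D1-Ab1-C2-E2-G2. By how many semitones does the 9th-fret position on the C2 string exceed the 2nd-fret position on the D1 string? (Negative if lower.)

17 semitones

C2 at fret 9 → A2 (MIDI 45); D1 at fret 2 → E1 (MIDI 28).
45 − 28 = 17, so the two pitches are 17 semitones apart.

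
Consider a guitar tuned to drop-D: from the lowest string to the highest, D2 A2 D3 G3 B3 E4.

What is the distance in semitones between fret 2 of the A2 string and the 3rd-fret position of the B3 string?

15 semitones

A2 at fret 2 → B2 (MIDI 47); B3 at fret 3 → D4 (MIDI 62).
47 − 62 = -15, so the two pitches are 15 semitones apart, with D4 the higher.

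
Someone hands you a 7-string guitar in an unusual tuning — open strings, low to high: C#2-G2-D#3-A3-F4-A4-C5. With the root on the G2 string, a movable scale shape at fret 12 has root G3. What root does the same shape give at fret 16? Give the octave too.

Moving from fret 12 to fret 16 shifts the root by 4 semitones.
G3 up 4 semitones is B3.

B3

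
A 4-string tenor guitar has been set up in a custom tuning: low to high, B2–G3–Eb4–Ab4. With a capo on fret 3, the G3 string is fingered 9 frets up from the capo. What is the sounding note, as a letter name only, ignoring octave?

G

The capo raises the open G3 by 3 semitones to Bb3; fretting 9 more gives G3 + 3 + 9 = G3 + 12 semitones, landing on G.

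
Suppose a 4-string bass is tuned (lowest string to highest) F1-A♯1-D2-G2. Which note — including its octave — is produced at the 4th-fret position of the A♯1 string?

A♯1 is MIDI 34. Adding 4 gives 38, which is D2.

D2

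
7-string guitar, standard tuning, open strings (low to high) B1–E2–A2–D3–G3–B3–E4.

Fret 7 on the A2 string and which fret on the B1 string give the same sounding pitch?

17

A2 at fret 7 is A2 + 7 semitones = E3.
The open B1 string is 10 semitones below the open A2, so the same pitch on the B1 string lies at fret 7 + 10 = 17.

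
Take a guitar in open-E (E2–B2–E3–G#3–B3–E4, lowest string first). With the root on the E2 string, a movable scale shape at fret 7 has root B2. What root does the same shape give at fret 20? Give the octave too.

Moving from fret 7 to fret 20 shifts the root by 13 semitones.
B2 up 13 semitones is C4.

C4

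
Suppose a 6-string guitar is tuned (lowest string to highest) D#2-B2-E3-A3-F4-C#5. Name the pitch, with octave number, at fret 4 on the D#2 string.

Each fret is one semitone, so D#2 + 4 = G2.

G2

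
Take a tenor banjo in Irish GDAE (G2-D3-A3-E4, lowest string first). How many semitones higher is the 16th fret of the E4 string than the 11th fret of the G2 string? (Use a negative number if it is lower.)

E4 at fret 16 → G#5 (MIDI 80); G2 at fret 11 → F#3 (MIDI 54).
80 − 54 = 26, so the two pitches are 26 semitones apart.

26 semitones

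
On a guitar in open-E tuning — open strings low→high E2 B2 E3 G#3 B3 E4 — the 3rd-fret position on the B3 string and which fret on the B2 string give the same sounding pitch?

15

Fret 3 on B3 is MIDI 59 + 3 = 62 (D4). On the B2 string (open MIDI 47), that pitch is 62 − 47 = fret 15.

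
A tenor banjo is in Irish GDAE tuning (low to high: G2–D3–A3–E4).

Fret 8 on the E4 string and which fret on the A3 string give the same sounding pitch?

15

E4 at fret 8 is E4 + 8 semitones = C5.
The open A3 string is 7 semitones below the open E4, so the same pitch on the A3 string lies at fret 8 + 7 = 15.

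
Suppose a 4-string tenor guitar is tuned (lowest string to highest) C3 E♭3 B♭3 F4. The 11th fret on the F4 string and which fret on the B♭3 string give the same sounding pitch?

18

F4 at fret 11 is F4 + 11 semitones = E5.
The open B♭3 string is 7 semitones below the open F4, so the same pitch on the B♭3 string lies at fret 11 + 7 = 18.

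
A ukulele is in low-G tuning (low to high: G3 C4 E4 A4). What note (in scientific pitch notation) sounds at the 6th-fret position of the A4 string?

A4 is MIDI 69. Adding 6 gives 75, which is D♯5.
(Equivalently spelled E♭5.)

D♯5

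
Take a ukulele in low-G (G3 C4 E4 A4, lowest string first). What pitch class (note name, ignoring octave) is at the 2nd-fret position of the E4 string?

Each fret is one semitone, so E4 + 2 = F#.

F#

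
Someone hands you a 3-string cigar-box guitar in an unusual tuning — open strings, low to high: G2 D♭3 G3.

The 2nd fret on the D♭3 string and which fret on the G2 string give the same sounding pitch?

Fret 2 on D♭3 is MIDI 49 + 2 = 51 (E♭3). On the G2 string (open MIDI 43), that pitch is 51 − 43 = fret 8.

8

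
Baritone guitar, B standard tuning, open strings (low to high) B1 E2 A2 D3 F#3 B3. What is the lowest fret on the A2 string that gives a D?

5

From A2, count semitones up the chromatic scale until reaching D: A–A#–B–C–C#–D — 5 steps.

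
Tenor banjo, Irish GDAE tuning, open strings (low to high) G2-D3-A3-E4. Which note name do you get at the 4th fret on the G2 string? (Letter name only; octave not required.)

B

The open G2 string plus 4 semitones: G–G#–A–A#–B.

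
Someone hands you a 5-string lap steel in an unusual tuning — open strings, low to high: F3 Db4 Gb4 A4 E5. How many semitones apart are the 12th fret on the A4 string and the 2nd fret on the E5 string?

3 semitones

A4 at fret 12 → A5 (MIDI 81); E5 at fret 2 → Gb5 (MIDI 78).
81 − 78 = 3, so the two pitches are 3 semitones apart, with A5 the higher.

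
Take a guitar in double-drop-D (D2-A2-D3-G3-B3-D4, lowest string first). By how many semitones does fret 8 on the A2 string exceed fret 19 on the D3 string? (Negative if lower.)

-16 semitones

A2 at fret 8 → F3 (MIDI 53); D3 at fret 19 → A4 (MIDI 69).
53 − 69 = -16, so the two pitches are 16 semitones apart.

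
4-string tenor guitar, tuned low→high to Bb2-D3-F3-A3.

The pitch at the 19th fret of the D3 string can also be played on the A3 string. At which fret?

12

Fret 19 on D3 is MIDI 50 + 19 = 69 (A4). On the A3 string (open MIDI 57), that pitch is 69 − 57 = fret 12.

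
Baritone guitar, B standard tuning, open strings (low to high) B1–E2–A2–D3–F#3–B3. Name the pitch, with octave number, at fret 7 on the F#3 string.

F#3 is MIDI 54. Adding 7 gives 61, which is C#4.

C#4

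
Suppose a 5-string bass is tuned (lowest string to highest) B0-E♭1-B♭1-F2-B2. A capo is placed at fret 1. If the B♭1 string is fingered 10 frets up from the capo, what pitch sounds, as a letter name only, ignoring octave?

The capo raises the open B♭1 by 1 semitone to B1; fretting 10 more gives B♭1 + 1 + 10 = B♭1 + 11 semitones, landing on A.

A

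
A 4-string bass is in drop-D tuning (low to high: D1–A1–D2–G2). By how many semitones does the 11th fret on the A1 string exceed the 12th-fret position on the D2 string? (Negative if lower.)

A1 at fret 11 → G♯2 (MIDI 44); D2 at fret 12 → D3 (MIDI 50).
44 − 50 = -6, so the two pitches are 6 semitones apart.

-6 semitones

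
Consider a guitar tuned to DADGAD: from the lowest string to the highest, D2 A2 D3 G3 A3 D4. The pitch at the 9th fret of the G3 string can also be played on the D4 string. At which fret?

G3 at fret 9 is G3 + 9 semitones = E4.
The open D4 string is 7 semitones above the open G3, so the same pitch on the D4 string lies at fret 9 − 7 = 2.

2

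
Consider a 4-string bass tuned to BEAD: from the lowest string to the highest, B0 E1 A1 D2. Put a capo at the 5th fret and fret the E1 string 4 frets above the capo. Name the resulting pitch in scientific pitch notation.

The capo raises the open E1 by 5 semitones to A1; fretting 4 more gives E1 + 5 + 4 = E1 + 9 semitones = C#2.
(Also written Db.)

C#2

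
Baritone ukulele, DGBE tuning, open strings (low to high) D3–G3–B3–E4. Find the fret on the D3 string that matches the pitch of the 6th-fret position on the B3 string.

15

B3 at fret 6 is B3 + 6 semitones = F4.
The open D3 string is 9 semitones below the open B3, so the same pitch on the D3 string lies at fret 6 + 9 = 15.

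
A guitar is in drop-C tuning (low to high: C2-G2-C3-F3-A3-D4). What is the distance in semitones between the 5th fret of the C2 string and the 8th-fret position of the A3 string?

C2 at fret 5 → F2 (MIDI 41); A3 at fret 8 → F4 (MIDI 65).
41 − 65 = -24, so the two pitches are 24 semitones apart, with F4 the higher.

24 semitones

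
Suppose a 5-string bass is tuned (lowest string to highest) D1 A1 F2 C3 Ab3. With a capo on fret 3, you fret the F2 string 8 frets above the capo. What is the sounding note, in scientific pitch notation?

E3

The capo raises the open F2 by 3 semitones to Ab2; fretting 8 more gives F2 + 3 + 8 = F2 + 11 semitones = E3.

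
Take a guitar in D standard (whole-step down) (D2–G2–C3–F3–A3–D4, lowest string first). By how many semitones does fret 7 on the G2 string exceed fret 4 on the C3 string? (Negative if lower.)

G2 at fret 7 → D3 (MIDI 50); C3 at fret 4 → E3 (MIDI 52).
50 − 52 = -2, so the two pitches are 2 semitones apart.

-2 semitones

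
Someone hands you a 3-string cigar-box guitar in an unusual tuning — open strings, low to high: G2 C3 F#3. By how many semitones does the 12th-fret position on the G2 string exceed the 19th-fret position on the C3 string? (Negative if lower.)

-12 semitones

G2 at fret 12 → G3 (MIDI 55); C3 at fret 19 → G4 (MIDI 67).
55 − 67 = -12, so the two pitches are 12 semitones apart.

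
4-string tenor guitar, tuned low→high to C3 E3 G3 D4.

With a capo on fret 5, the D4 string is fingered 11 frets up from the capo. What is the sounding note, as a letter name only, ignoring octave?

Gb

The capo raises the open D4 by 5 semitones to G4; fretting 11 more gives D4 + 5 + 11 = D4 + 16 semitones, landing on Gb.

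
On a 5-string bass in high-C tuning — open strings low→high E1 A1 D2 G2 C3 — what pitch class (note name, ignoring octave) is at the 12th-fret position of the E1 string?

The open E1 string plus 12 semitones: E–F–F#–G–…–D–D#–E.

E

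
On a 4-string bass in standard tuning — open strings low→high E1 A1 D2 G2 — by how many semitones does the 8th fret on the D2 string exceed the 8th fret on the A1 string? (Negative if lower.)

5 semitones

D2 at fret 8 → A♯2 (MIDI 46); A1 at fret 8 → F2 (MIDI 41).
46 − 41 = 5, so the two pitches are 5 semitones apart.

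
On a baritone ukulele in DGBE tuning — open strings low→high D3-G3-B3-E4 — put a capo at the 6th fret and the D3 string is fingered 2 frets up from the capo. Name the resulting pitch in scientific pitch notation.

The capo raises the open D3 by 6 semitones to G♯3; fretting 2 more gives D3 + 6 + 2 = D3 + 8 semitones = A♯3.
(Also written B♭.)

A♯3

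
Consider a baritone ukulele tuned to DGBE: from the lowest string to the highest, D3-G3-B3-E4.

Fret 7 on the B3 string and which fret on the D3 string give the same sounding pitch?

B3 at fret 7 is B3 + 7 semitones = F#4.
The open D3 string is 9 semitones below the open B3, so the same pitch on the D3 string lies at fret 7 + 9 = 16.

16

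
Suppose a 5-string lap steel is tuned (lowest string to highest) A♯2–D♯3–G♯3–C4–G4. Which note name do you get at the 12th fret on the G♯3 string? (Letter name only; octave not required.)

G♯

Each fret is one semitone, so G♯3 + 12 = G♯.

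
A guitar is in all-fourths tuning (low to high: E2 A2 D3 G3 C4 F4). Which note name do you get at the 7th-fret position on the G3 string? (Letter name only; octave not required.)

D

Each fret is one semitone, so G3 + 7 = D.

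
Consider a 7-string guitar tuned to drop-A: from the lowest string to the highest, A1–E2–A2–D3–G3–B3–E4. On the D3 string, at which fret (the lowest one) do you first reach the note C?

From D3, count semitones up the chromatic scale until reaching C: D–D#–E–F–…–A#–B–C — 10 steps.

10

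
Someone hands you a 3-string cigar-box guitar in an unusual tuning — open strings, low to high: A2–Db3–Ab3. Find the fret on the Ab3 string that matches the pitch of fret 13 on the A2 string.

Fret 13 on A2 is MIDI 45 + 13 = 58 (Bb3). On the Ab3 string (open MIDI 56), that pitch is 58 − 56 = fret 2.

2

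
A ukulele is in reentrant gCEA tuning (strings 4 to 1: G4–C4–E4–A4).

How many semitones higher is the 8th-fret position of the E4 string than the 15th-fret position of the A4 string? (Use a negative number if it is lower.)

-12 semitones

E4 at fret 8 → C5 (MIDI 72); A4 at fret 15 → C6 (MIDI 84).
72 − 84 = -12, so the two pitches are 12 semitones apart.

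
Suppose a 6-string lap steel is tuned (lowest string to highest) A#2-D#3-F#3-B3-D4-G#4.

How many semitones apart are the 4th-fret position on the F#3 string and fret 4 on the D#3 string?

F#3 at fret 4 → A#3 (MIDI 58); D#3 at fret 4 → G3 (MIDI 55).
58 − 55 = 3, so the two pitches are 3 semitones apart, with A#3 the higher.

3 semitones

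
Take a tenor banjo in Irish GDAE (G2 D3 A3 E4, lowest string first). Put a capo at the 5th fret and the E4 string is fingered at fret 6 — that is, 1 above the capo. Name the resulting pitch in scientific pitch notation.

A♯4

The capo raises the open E4 by 5 semitones to A4; fretting 1 more gives E4 + 5 + 1 = E4 + 6 semitones = A♯4.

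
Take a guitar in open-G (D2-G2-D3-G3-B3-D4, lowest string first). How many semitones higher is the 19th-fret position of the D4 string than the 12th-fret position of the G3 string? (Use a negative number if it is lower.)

D4 at fret 19 → A5 (MIDI 81); G3 at fret 12 → G4 (MIDI 67).
81 − 67 = 14, so the two pitches are 14 semitones apart.

14 semitones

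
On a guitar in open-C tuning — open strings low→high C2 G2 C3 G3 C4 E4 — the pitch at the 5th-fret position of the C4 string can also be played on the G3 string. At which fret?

Fret 5 on C4 is MIDI 60 + 5 = 65 (F4). On the G3 string (open MIDI 55), that pitch is 65 − 55 = fret 10.

10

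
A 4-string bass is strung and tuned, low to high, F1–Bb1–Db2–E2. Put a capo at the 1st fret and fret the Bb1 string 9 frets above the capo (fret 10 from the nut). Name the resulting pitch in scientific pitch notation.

The capo raises the open Bb1 by 1 semitone to B1; fretting 9 more gives Bb1 + 1 + 9 = Bb1 + 10 semitones = Ab2.
(Also written G#.)

Ab2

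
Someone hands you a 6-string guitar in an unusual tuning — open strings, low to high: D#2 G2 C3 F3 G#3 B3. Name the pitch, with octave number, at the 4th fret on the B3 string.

B3 is MIDI 59. Adding 4 gives 63, which is D#4.

D#4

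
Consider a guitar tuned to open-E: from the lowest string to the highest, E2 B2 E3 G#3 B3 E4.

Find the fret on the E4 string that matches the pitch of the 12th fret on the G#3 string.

4

Fret 12 on G#3 is MIDI 56 + 12 = 68 (G#4). On the E4 string (open MIDI 64), that pitch is 68 − 64 = fret 4.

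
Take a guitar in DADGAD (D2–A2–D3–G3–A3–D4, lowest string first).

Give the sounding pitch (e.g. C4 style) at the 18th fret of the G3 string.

C#5

G3 is MIDI 55. Adding 18 gives 73, which is C#5.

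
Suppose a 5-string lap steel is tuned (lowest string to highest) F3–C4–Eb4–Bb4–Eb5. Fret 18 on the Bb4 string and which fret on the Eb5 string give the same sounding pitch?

13

Bb4 at fret 18 is Bb4 + 18 semitones = E6.
The open Eb5 string is 5 semitones above the open Bb4, so the same pitch on the Eb5 string lies at fret 18 − 5 = 13.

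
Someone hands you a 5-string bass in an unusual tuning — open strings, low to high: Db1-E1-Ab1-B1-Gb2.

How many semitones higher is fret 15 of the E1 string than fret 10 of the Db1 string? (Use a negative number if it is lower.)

E1 at fret 15 → G2 (MIDI 43); Db1 at fret 10 → B1 (MIDI 35).
43 − 35 = 8, so the two pitches are 8 semitones apart.

8 semitones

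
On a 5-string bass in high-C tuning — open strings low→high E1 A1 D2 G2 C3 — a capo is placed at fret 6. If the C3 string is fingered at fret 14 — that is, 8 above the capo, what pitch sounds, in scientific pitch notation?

The capo raises the open C3 by 6 semitones to F#3; fretting 8 more gives C3 + 6 + 8 = C3 + 14 semitones = D4.

D4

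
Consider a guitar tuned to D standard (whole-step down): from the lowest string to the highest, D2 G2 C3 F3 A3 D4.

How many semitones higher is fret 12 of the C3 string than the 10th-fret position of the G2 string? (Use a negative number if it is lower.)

7 semitones

C3 at fret 12 → C4 (MIDI 60); G2 at fret 10 → F3 (MIDI 53).
60 − 53 = 7, so the two pitches are 7 semitones apart.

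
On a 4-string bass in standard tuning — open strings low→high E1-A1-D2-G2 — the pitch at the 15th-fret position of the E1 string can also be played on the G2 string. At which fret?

Fret 15 on E1 is MIDI 28 + 15 = 43 (G2). On the G2 string (open MIDI 43), that pitch is 43 − 43 = fret 0.

0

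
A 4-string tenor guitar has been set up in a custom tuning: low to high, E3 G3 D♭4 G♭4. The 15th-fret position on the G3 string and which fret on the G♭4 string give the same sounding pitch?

4

G3 at fret 15 is G3 + 15 semitones = B♭4.
The open G♭4 string is 11 semitones above the open G3, so the same pitch on the G♭4 string lies at fret 15 − 11 = 4.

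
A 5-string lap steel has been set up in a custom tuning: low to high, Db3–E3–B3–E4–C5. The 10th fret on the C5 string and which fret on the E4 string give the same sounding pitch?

18

Fret 10 on C5 is MIDI 72 + 10 = 82 (Bb5). On the E4 string (open MIDI 64), that pitch is 82 − 64 = fret 18.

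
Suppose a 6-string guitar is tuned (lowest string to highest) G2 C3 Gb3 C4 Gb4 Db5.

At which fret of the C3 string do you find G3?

G3 is 7 semitones above the open C3 (C–Db–D–Eb–E–F–Gb–G), so it sits at fret 7.

7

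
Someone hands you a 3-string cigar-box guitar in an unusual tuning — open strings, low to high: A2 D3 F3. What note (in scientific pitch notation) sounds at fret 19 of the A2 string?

E4

Each fret is one semitone, so A2 + 19 = E4.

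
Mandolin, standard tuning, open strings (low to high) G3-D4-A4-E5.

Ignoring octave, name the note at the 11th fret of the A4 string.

A4 is MIDI 69. Adding 11 gives 80; 80 mod 12 = 8, i.e. G#.
(Equivalently spelled Ab.)

G#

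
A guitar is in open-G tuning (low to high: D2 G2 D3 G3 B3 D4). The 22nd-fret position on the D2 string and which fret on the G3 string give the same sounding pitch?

Fret 22 on D2 is MIDI 38 + 22 = 60 (C4). On the G3 string (open MIDI 55), that pitch is 60 − 55 = fret 5.

5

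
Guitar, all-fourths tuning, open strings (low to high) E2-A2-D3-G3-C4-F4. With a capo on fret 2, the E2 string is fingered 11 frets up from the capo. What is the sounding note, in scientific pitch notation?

The capo raises the open E2 by 2 semitones to F#2; fretting 11 more gives E2 + 2 + 11 = E2 + 13 semitones = F3.

F3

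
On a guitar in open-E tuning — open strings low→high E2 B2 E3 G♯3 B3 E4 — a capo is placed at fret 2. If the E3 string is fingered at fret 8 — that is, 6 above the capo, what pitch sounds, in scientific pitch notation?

The capo raises the open E3 by 2 semitones to F♯3; fretting 6 more gives E3 + 2 + 6 = E3 + 8 semitones = C4.

C4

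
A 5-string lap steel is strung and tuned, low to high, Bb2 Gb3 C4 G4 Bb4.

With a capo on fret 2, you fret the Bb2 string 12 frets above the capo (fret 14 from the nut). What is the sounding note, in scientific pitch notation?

C4

The capo raises the open Bb2 by 2 semitones to C3; fretting 12 more gives Bb2 + 2 + 12 = Bb2 + 14 semitones = C4.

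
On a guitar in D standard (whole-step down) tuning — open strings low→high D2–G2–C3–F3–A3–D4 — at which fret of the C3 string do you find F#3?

F#3 is 6 semitones above the open C3 (C–C#–D–D#–E–F–F#), so it sits at fret 6.

6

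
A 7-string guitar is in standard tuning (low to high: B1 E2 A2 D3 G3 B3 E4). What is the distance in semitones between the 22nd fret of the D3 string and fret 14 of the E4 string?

D3 at fret 22 → C5 (MIDI 72); E4 at fret 14 → F♯5 (MIDI 78).
72 − 78 = -6, so the two pitches are 6 semitones apart, with F♯5 the higher.

6 semitones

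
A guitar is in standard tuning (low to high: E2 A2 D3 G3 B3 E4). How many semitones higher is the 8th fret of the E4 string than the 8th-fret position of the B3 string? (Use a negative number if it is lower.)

E4 at fret 8 → C5 (MIDI 72); B3 at fret 8 → G4 (MIDI 67).
72 − 67 = 5, so the two pitches are 5 semitones apart.

5 semitones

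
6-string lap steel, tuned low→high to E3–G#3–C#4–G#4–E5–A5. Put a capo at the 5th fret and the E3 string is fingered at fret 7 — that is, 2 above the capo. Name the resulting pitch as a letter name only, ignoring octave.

The capo raises the open E3 by 5 semitones to A3; fretting 2 more gives E3 + 5 + 2 = E3 + 7 semitones, landing on B.

B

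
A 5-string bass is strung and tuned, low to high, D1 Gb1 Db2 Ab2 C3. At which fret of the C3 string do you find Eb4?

Eb4 is 15 semitones above the open C3 (C–Db–D–Eb–…–Db–D–Eb), so it sits at fret 15.

15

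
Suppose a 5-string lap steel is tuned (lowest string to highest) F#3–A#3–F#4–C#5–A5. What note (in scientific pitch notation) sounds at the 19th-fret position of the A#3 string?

F5

A#3 is MIDI 58. Adding 19 gives 77, which is F5.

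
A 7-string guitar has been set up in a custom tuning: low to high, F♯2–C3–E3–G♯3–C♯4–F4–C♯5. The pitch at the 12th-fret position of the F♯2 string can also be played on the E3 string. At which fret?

Fret 12 on F♯2 is MIDI 42 + 12 = 54 (F♯3). On the E3 string (open MIDI 52), that pitch is 54 − 52 = fret 2.

2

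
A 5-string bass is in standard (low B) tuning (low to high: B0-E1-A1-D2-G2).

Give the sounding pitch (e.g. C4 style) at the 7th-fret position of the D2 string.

A2

The open D2 string plus 7 semitones: D–D#–E–F–F#–G–G#–A.
No B→C boundary is crossed, so the octave stays at 2.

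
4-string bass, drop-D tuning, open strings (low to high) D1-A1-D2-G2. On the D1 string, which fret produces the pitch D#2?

D#2 is 13 semitones above the open D1 (D–D#–E–F–…–C#–D–D#), so it sits at fret 13.

13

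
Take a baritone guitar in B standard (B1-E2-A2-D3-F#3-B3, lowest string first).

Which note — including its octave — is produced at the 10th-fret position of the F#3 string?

F#3 is MIDI 54. Adding 10 gives 64, which is E4.

E4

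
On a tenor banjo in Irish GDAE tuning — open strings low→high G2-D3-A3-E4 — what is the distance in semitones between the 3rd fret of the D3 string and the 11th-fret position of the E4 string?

D3 at fret 3 → F3 (MIDI 53); E4 at fret 11 → D#5 (MIDI 75).
53 − 75 = -22, so the two pitches are 22 semitones apart, with D#5 the higher.

22 semitones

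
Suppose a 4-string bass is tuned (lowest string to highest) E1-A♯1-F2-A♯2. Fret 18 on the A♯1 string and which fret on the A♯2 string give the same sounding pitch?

6

Fret 18 on A♯1 is MIDI 34 + 18 = 52 (E3). On the A♯2 string (open MIDI 46), that pitch is 52 − 46 = fret 6.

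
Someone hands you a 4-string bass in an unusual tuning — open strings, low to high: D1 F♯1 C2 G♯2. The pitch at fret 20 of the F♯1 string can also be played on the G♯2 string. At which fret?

Fret 20 on F♯1 is MIDI 30 + 20 = 50 (D3). On the G♯2 string (open MIDI 44), that pitch is 50 − 44 = fret 6.

6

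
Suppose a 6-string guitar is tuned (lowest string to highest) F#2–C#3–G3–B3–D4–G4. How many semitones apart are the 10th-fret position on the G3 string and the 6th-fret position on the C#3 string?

G3 at fret 10 → F4 (MIDI 65); C#3 at fret 6 → G3 (MIDI 55).
65 − 55 = 10, so the two pitches are 10 semitones apart, with F4 the higher.

10 semitones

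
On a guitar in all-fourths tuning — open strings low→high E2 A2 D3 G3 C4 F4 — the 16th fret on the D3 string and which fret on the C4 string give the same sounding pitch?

D3 at fret 16 is D3 + 16 semitones = F♯4.
The open C4 string is 10 semitones above the open D3, so the same pitch on the C4 string lies at fret 16 − 10 = 6.

6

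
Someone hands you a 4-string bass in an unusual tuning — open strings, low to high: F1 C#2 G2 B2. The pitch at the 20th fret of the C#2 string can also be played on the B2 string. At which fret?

10

C#2 at fret 20 is C#2 + 20 semitones = A3.
The open B2 string is 10 semitones above the open C#2, so the same pitch on the B2 string lies at fret 20 − 10 = 10.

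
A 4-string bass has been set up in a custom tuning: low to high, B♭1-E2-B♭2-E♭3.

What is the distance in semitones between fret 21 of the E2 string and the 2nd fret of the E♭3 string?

E2 at fret 21 → D♭4 (MIDI 61); E♭3 at fret 2 → F3 (MIDI 53).
61 − 53 = 8, so the two pitches are 8 semitones apart, with D♭4 the higher.

8 semitones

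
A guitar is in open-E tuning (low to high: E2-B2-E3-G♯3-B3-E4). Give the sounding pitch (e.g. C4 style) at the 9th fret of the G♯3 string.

G♯3 is MIDI 56. Adding 9 gives 65, which is F4.

F4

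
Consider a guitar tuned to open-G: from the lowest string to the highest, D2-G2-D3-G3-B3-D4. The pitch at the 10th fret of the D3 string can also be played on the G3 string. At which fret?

5

D3 at fret 10 is D3 + 10 semitones = C4.
The open G3 string is 5 semitones above the open D3, so the same pitch on the G3 string lies at fret 10 − 5 = 5.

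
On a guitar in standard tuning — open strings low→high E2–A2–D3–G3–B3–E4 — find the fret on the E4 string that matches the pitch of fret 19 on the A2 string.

0

Fret 19 on A2 is MIDI 45 + 19 = 64 (E4). On the E4 string (open MIDI 64), that pitch is 64 − 64 = fret 0.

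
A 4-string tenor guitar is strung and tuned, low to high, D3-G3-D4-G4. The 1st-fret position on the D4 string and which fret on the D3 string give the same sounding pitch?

13

D4 at fret 1 is D4 + 1 semitone = Eb4.
The open D3 string is 12 semitones below the open D4, so the same pitch on the D3 string lies at fret 1 + 12 = 13.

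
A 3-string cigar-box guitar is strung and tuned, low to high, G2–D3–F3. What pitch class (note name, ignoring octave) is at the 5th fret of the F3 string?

F3 is MIDI 53. Adding 5 gives 58; 58 mod 12 = 10, i.e. Bb.

Bb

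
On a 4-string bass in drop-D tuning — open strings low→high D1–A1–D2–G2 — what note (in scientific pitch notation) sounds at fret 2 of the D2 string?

E2

The open D2 string plus 2 semitones: D–D#–E.
No B→C boundary is crossed, so the octave stays at 2.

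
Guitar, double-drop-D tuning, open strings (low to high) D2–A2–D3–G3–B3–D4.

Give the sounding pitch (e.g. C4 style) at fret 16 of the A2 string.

C#4

The open A2 string plus 16 semitones: A–A#–B–C–…–B–C–C#.
The walk passes from B into C 2 times, so the octave number goes from 2 to 4.
(Equivalently spelled Db4.)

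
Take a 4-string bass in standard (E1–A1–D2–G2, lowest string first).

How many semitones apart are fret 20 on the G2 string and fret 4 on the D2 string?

G2 at fret 20 → D#4 (MIDI 63); D2 at fret 4 → F#2 (MIDI 42).
63 − 42 = 21, so the two pitches are 21 semitones apart, with D#4 the higher.

21 semitones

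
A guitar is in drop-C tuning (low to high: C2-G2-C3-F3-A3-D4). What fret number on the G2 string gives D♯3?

D♯3 is 8 semitones above the open G2 (G–G#–A–A#–B–C–C#–D–D#), so it sits at fret 8.

8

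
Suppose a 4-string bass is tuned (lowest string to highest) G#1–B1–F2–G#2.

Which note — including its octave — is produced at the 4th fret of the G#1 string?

G#1 is MIDI 32. Adding 4 gives 36, which is C2.

C2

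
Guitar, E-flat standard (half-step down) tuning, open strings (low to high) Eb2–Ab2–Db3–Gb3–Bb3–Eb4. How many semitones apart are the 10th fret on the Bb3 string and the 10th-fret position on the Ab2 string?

Bb3 at fret 10 → Ab4 (MIDI 68); Ab2 at fret 10 → Gb3 (MIDI 54).
68 − 54 = 14, so the two pitches are 14 semitones apart, with Ab4 the higher.

14 semitones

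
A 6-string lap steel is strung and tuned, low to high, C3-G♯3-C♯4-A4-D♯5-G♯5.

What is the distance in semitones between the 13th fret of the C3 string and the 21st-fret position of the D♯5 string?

35 semitones

C3 at fret 13 → C♯4 (MIDI 61); D♯5 at fret 21 → C7 (MIDI 96).
61 − 96 = -35, so the two pitches are 35 semitones apart, with C7 the higher.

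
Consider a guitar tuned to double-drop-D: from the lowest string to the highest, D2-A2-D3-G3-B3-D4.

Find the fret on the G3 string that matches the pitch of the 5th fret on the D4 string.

12

D4 at fret 5 is D4 + 5 semitones = G4.
The open G3 string is 7 semitones below the open D4, so the same pitch on the G3 string lies at fret 5 + 7 = 12.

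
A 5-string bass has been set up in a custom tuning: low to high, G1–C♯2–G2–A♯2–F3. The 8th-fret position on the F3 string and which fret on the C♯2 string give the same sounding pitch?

Fret 8 on F3 is MIDI 53 + 8 = 61 (C♯4). On the C♯2 string (open MIDI 37), that pitch is 61 − 37 = fret 24.

24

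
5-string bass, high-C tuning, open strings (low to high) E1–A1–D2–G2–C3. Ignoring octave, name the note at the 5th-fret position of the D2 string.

D2 is MIDI 38. Adding 5 gives 43; 43 mod 12 = 7, i.e. G.

G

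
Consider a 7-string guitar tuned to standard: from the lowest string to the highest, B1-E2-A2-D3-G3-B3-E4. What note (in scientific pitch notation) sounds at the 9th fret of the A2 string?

Each fret is one semitone, so A2 + 9 = F#3.
(Equivalently spelled Gb3.)

F#3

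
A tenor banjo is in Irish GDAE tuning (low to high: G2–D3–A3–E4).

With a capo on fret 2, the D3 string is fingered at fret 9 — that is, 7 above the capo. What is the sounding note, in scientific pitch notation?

The capo raises the open D3 by 2 semitones to E3; fretting 7 more gives D3 + 2 + 7 = D3 + 9 semitones = B3.

B3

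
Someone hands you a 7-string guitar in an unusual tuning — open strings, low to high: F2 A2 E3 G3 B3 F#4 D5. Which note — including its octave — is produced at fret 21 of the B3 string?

B3 is MIDI 59. Adding 21 gives 80, which is G#5.
(Equivalently spelled Ab5.)

G#5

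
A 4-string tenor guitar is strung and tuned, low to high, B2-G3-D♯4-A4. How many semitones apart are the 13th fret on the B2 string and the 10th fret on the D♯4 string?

13 semitones

B2 at fret 13 → C4 (MIDI 60); D♯4 at fret 10 → C♯5 (MIDI 73).
60 − 73 = -13, so the two pitches are 13 semitones apart, with C♯5 the higher.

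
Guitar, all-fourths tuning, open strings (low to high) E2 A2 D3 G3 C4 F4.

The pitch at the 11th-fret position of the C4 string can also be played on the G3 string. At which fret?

16

C4 at fret 11 is C4 + 11 semitones = B4.
The open G3 string is 5 semitones below the open C4, so the same pitch on the G3 string lies at fret 11 + 5 = 16.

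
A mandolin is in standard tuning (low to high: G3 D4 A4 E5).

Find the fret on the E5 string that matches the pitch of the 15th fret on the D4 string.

1

D4 at fret 15 is D4 + 15 semitones = F5.
The open E5 string is 14 semitones above the open D4, so the same pitch on the E5 string lies at fret 15 − 14 = 1.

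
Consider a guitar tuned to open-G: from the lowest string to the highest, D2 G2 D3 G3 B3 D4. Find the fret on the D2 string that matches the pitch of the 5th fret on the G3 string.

22

Fret 5 on G3 is MIDI 55 + 5 = 60 (C4). On the D2 string (open MIDI 38), that pitch is 60 − 38 = fret 22.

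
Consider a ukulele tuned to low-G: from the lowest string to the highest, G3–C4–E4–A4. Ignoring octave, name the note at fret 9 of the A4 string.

A4 is MIDI 69. Adding 9 gives 78; 78 mod 12 = 6, i.e. F#.
(Equivalently spelled Gb.)

F#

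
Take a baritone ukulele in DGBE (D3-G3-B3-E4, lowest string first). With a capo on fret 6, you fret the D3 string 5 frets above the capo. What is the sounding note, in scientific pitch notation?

The capo raises the open D3 by 6 semitones to G#3; fretting 5 more gives D3 + 6 + 5 = D3 + 11 semitones = C#4.
(Also written Db.)

C#4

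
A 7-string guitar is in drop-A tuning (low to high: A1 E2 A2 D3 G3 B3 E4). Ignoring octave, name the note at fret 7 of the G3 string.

D

Each fret is one semitone, so G3 + 7 = D.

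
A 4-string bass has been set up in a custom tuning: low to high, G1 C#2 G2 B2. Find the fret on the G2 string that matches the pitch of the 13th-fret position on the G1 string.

G1 at fret 13 is G1 + 13 semitones = G#2.
The open G2 string is 12 semitones above the open G1, so the same pitch on the G2 string lies at fret 13 − 12 = 1.

1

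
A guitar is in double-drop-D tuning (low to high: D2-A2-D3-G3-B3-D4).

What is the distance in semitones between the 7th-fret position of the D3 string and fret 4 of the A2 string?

D3 at fret 7 → A3 (MIDI 57); A2 at fret 4 → C#3 (MIDI 49).
57 − 49 = 8, so the two pitches are 8 semitones apart, with A3 the higher.

8 semitones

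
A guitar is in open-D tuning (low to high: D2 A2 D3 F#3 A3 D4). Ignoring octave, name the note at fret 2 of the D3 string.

The open D3 string plus 2 semitones: D–D#–E.

E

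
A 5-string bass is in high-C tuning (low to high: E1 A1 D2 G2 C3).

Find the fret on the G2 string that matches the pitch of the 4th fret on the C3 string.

9

Fret 4 on C3 is MIDI 48 + 4 = 52 (E3). On the G2 string (open MIDI 43), that pitch is 52 − 43 = fret 9.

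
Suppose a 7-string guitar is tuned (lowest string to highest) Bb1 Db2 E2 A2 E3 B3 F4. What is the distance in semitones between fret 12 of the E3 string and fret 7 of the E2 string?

E3 at fret 12 → E4 (MIDI 64); E2 at fret 7 → B2 (MIDI 47).
64 − 47 = 17, so the two pitches are 17 semitones apart, with E4 the higher.

17 semitones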